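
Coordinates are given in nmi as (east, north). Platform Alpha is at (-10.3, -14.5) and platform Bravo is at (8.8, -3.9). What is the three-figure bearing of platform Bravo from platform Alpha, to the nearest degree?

061°

Δeast = 8.8 − -10.3 = 19.10; Δnorth = -3.9 − -14.5 = 10.60.
Bearing = atan2(Δeast, Δnorth) mod 360° = 60.97° ≈ 061°.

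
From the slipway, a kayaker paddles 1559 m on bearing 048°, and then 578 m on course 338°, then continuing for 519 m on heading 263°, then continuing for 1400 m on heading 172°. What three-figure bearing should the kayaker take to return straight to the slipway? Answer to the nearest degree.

Leg 1 (048°, 1559 m): east 1559 sin 48° = 1158.56, north 1559 cos 48° = 1043.17
Leg 2 (338°, 578 m): east 578 sin 338° = -216.52, north 578 cos 338° = 535.91
Leg 3 (263°, 519 m): east 519 sin 263° = -515.13, north 519 cos 263° = -63.25
Leg 4 (172°, 1400 m): east 1400 sin 172° = 194.84, north 1400 cos 172° = -1386.38
Net displacement: 621.75 east, 129.46 north. Direction back to start is (-621.75, -129.46): bearing = atan2(-621.75, -129.46) mod 360° = 258.24° ≈ 258°.

258°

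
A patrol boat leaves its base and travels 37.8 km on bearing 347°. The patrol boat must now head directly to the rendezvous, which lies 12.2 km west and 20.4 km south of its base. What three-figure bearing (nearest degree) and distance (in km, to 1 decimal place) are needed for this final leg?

Leg 1 (347°, 37.8 km): east 37.8 sin 347° = -8.50, north 37.8 cos 347° = 36.83
Current position: (-8.50, 36.83). Target: (-12.2, -20.4). Remaining: Δeast = -3.70, Δnorth = -57.23.
Bearing = atan2(-3.70, -57.23) mod 360° = 183.70°; distance = √((-3.70)² + (-57.23)²) = 57.350 km.

184°, 57.4 km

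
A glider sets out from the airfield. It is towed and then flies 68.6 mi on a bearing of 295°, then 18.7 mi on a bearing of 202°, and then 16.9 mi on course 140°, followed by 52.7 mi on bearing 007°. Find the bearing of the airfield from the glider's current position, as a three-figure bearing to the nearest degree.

Leg 1 (295°, 68.6 mi): east 68.6 sin 295° = -62.17, north 68.6 cos 295° = 28.99
Leg 2 (202°, 18.7 mi): east 18.7 sin 202° = -7.01, north 18.7 cos 202° = -17.34
Leg 3 (140°, 16.9 mi): east 16.9 sin 140° = 10.86, north 16.9 cos 140° = -12.95
Leg 4 (007°, 52.7 mi): east 52.7 sin 7° = 6.42, north 52.7 cos 7° = 52.31
Net displacement: -51.89 east, 51.01 north. Direction back to start is (51.89, -51.01): bearing = atan2(51.89, -51.01) mod 360° = 134.51° ≈ 135°.

135°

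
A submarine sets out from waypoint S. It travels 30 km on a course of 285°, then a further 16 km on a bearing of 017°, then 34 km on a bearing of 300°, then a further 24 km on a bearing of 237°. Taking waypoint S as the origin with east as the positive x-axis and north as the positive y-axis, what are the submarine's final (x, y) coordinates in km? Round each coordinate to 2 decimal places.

(-73.87, 26.99)

Leg 1 (285°, 30 km): east 30 sin 285° = -28.98, north 30 cos 285° = 7.76
Leg 2 (017°, 16 km): east 16 sin 17° = 4.68, north 16 cos 17° = 15.30
Leg 3 (300°, 34 km): east 34 sin 300° = -29.44, north 34 cos 300° = 17.00
Leg 4 (237°, 24 km): east 24 sin 237° = -20.13, north 24 cos 237° = -13.07
Summing: -73.87 km east, 26.99 km north → (-73.87, 26.99).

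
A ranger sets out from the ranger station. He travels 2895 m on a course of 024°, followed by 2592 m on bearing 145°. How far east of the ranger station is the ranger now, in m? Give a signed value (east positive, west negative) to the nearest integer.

2664 m

Leg 1 (024°, 2895 m): east 2895 sin 24° = 1177.50, north 2895 cos 24° = 2644.71
Leg 2 (145°, 2592 m): east 2592 sin 145° = 1486.71, north 2592 cos 145° = -2123.24
Net east component: 2664.21 m.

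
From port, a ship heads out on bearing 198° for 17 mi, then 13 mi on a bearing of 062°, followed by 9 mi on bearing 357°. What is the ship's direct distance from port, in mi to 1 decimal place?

Leg 1 (198°, 17 mi): east 17 sin 198° = -5.25, north 17 cos 198° = -16.17
Leg 2 (062°, 13 mi): east 13 sin 62° = 11.48, north 13 cos 62° = 6.10
Leg 3 (357°, 9 mi): east 9 sin 357° = -0.47, north 9 cos 357° = 8.99
Net: 5.75 east, -1.08 north. Distance = √((5.75)² + (-1.08)²) = 5.854 mi.

5.9 mi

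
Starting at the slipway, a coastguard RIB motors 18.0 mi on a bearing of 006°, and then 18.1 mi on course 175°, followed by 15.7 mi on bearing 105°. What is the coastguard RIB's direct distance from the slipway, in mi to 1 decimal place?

Leg 1 (006°, 18.0 mi): east 18.0 sin 6° = 1.88, north 18.0 cos 6° = 17.90
Leg 2 (175°, 18.1 mi): east 18.1 sin 175° = 1.58, north 18.1 cos 175° = -18.03
Leg 3 (105°, 15.7 mi): east 15.7 sin 105° = 15.17, north 15.7 cos 105° = -4.06
Net: 18.62 east, -4.19 north. Distance = √((18.62)² + (-4.19)²) = 19.090 mi.

19.1 mi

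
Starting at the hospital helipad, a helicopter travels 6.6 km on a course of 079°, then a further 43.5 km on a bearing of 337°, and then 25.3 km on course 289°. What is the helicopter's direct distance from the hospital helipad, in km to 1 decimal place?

Leg 1 (079°, 6.6 km): east 6.6 sin 79° = 6.48, north 6.6 cos 79° = 1.26
Leg 2 (337°, 43.5 km): east 43.5 sin 337° = -17.00, north 43.5 cos 337° = 40.04
Leg 3 (289°, 25.3 km): east 25.3 sin 289° = -23.92, north 25.3 cos 289° = 8.24
Net: -34.44 east, 49.54 north. Distance = √((-34.44)² + (49.54)²) = 60.333 km.

60.3 km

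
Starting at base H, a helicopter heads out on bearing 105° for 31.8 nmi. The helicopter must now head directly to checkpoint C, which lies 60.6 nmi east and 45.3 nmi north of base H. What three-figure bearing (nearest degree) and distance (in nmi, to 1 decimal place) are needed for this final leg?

029°, 61.3 nmi

Leg 1 (105°, 31.8 nmi): east 31.8 sin 105° = 30.72, north 31.8 cos 105° = -8.23
Current position: (30.72, -8.23). Target: (60.6, 45.3). Remaining: Δeast = 29.88, Δnorth = 53.53.
Bearing = atan2(29.88, 53.53) mod 360° = 29.17°; distance = √((29.88)² + (53.53)²) = 61.307 nmi.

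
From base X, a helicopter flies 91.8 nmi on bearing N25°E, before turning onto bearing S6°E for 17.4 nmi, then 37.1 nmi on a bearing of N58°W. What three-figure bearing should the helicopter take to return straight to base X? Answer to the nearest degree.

Leg 1 (N25°E, 91.8 nmi): east 91.8 sin 25° = 38.80, north 91.8 cos 25° = 83.20
Leg 2 (S6°E, 17.4 nmi): east 17.4 sin 174° = 1.82, north 17.4 cos 174° = -17.30
Leg 3 (N58°W, 37.1 nmi): east 37.1 sin 302° = -31.46, north 37.1 cos 302° = 19.66
Net displacement: 9.15 east, 85.55 north. Direction back to start is (-9.15, -85.55): bearing = atan2(-9.15, -85.55) mod 360° = 186.11° ≈ 186°.

186°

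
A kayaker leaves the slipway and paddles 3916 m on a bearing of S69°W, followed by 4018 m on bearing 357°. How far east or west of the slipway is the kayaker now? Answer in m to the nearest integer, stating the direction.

3866 m west

Leg 1 (S69°W, 3916 m): east 3916 sin 249° = -3655.90, north 3916 cos 249° = -1403.37
Leg 2 (357°, 4018 m): east 4018 sin 357° = -210.29, north 4018 cos 357° = 4012.49
Net east component: -3866.19 m.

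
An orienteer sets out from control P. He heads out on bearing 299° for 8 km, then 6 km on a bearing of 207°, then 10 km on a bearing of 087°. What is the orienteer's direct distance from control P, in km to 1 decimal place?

1.0 km

Leg 1 (299°, 8 km): east 8 sin 299° = -7.00, north 8 cos 299° = 3.88
Leg 2 (207°, 6 km): east 6 sin 207° = -2.72, north 6 cos 207° = -5.35
Leg 3 (087°, 10 km): east 10 sin 87° = 9.99, north 10 cos 87° = 0.52
Net: 0.27 east, -0.94 north. Distance = √((0.27)² + (-0.94)²) = 0.981 km.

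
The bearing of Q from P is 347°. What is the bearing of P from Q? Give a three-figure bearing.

167°

Back-bearing = 347° − 180° = 167°.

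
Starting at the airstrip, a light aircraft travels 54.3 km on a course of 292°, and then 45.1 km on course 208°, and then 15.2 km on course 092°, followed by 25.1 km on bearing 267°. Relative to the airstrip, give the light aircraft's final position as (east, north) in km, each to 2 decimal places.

Leg 1 (292°, 54.3 km): east 54.3 sin 292° = -50.35, north 54.3 cos 292° = 20.34
Leg 2 (208°, 45.1 km): east 45.1 sin 208° = -21.17, north 45.1 cos 208° = -39.82
Leg 3 (092°, 15.2 km): east 15.2 sin 92° = 15.19, north 15.2 cos 92° = -0.53
Leg 4 (267°, 25.1 km): east 25.1 sin 267° = -25.07, north 25.1 cos 267° = -1.31
Summing: -81.39 km east, -21.32 km north → (-81.39, -21.32).

(-81.39, -21.32)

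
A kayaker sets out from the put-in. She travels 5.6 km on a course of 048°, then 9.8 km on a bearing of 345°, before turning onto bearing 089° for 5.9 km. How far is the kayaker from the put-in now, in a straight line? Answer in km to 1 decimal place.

Leg 1 (048°, 5.6 km): east 5.6 sin 48° = 4.16, north 5.6 cos 48° = 3.75
Leg 2 (345°, 9.8 km): east 9.8 sin 345° = -2.54, north 9.8 cos 345° = 9.47
Leg 3 (089°, 5.9 km): east 5.9 sin 89° = 5.90, north 5.9 cos 89° = 0.10
Net: 7.52 east, 13.32 north. Distance = √((7.52)² + (13.32)²) = 15.295 km.

15.3 km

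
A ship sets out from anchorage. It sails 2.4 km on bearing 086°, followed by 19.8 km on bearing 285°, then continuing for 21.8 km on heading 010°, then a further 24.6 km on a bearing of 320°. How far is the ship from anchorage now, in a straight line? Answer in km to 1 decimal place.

53.9 km

Leg 1 (086°, 2.4 km): east 2.4 sin 86° = 2.39, north 2.4 cos 86° = 0.17
Leg 2 (285°, 19.8 km): east 19.8 sin 285° = -19.13, north 19.8 cos 285° = 5.12
Leg 3 (010°, 21.8 km): east 21.8 sin 10° = 3.79, north 21.8 cos 10° = 21.47
Leg 4 (320°, 24.6 km): east 24.6 sin 320° = -15.81, north 24.6 cos 320° = 18.84
Net: -28.76 east, 45.61 north. Distance = √((-28.76)² + (45.61)²) = 53.916 km.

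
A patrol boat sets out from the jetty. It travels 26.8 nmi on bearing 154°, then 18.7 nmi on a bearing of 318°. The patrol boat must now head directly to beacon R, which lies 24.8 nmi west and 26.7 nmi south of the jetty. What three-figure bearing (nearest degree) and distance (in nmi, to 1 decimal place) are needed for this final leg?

236°, 29.2 nmi

Leg 1 (154°, 26.8 nmi): east 26.8 sin 154° = 11.75, north 26.8 cos 154° = -24.09
Leg 2 (318°, 18.7 nmi): east 18.7 sin 318° = -12.51, north 18.7 cos 318° = 13.90
Current position: (-0.76, -10.19). Target: (-24.8, -26.7). Remaining: Δeast = -24.04, Δnorth = -16.51.
Bearing = atan2(-24.04, -16.51) mod 360° = 235.52°; distance = √((-24.04)² + (-16.51)²) = 29.159 nmi.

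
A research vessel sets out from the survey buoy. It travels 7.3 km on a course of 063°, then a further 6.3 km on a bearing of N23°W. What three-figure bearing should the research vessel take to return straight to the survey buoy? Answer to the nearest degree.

Leg 1 (063°, 7.3 km): east 7.3 sin 63° = 6.50, north 7.3 cos 63° = 3.31
Leg 2 (N23°W, 6.3 km): east 6.3 sin 337° = -2.46, north 6.3 cos 337° = 5.80
Net displacement: 4.04 east, 9.11 north. Direction back to start is (-4.04, -9.11): bearing = atan2(-4.04, -9.11) mod 360° = 203.92° ≈ 204°.

204°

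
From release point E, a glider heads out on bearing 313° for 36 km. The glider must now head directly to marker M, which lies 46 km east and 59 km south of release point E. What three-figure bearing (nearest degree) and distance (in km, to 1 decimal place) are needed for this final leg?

139°, 110.5 km

Leg 1 (313°, 36 km): east 36 sin 313° = -26.33, north 36 cos 313° = 24.55
Current position: (-26.33, 24.55). Target: (46, -59). Remaining: Δeast = 72.33, Δnorth = -83.55.
Bearing = atan2(72.33, -83.55) mod 360° = 139.12°; distance = √((72.33)² + (-83.55)²) = 110.510 km.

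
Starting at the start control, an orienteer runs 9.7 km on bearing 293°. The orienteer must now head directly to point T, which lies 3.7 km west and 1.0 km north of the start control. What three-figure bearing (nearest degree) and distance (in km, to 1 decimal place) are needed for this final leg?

118°, 5.9 km

Leg 1 (293°, 9.7 km): east 9.7 sin 293° = -8.93, north 9.7 cos 293° = 3.79
Current position: (-8.93, 3.79). Target: (-3.7, 1.0). Remaining: Δeast = 5.23, Δnorth = -2.79.
Bearing = atan2(5.23, -2.79) mod 360° = 118.08°; distance = √((5.23)² + (-2.79)²) = 5.927 km.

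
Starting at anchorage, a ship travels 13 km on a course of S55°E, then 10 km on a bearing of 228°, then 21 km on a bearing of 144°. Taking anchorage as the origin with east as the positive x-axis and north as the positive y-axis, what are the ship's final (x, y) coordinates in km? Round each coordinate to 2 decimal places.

Leg 1 (S55°E, 13 km): east 13 sin 125° = 10.65, north 13 cos 125° = -7.46
Leg 2 (228°, 10 km): east 10 sin 228° = -7.43, north 10 cos 228° = -6.69
Leg 3 (144°, 21 km): east 21 sin 144° = 12.34, north 21 cos 144° = -16.99
Summing: 15.56 km east, -31.14 km north → (15.56, -31.14).

(15.56, -31.14)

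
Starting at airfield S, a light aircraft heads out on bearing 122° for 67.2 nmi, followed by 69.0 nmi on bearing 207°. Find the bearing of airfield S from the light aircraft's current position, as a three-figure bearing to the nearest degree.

345°

Leg 1 (122°, 67.2 nmi): east 67.2 sin 122° = 56.99, north 67.2 cos 122° = -35.61
Leg 2 (207°, 69.0 nmi): east 69.0 sin 207° = -31.33, north 69.0 cos 207° = -61.48
Net displacement: 25.66 east, -97.09 north. Direction back to start is (-25.66, 97.09): bearing = atan2(-25.66, 97.09) mod 360° = 345.19° ≈ 345°.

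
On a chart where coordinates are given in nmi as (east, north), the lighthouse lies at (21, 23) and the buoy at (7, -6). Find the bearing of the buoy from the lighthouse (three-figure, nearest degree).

206°

Δeast = 7 − 21 = -14.00; Δnorth = -6 − 23 = -29.00.
Bearing = atan2(Δeast, Δnorth) mod 360° = 205.77° ≈ 206°.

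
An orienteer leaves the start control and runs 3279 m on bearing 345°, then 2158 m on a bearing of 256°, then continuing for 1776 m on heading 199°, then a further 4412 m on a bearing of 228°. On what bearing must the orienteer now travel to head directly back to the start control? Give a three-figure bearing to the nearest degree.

Leg 1 (345°, 3279 m): east 3279 sin 345° = -848.67, north 3279 cos 345° = 3167.27
Leg 2 (256°, 2158 m): east 2158 sin 256° = -2093.90, north 2158 cos 256° = -522.07
Leg 3 (199°, 1776 m): east 1776 sin 199° = -578.21, north 1776 cos 199° = -1679.24
Leg 4 (228°, 4412 m): east 4412 sin 228° = -3278.75, north 4412 cos 228° = -2952.20
Net displacement: -6799.53 east, -1986.24 north. Direction back to start is (6799.53, 1986.24): bearing = atan2(6799.53, 1986.24) mod 360° = 73.72° ≈ 074°.

074°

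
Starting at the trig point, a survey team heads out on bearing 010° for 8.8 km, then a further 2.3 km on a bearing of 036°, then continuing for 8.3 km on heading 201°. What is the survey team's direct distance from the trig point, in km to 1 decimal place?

Leg 1 (010°, 8.8 km): east 8.8 sin 10° = 1.53, north 8.8 cos 10° = 8.67
Leg 2 (036°, 2.3 km): east 2.3 sin 36° = 1.35, north 2.3 cos 36° = 1.86
Leg 3 (201°, 8.3 km): east 8.3 sin 201° = -2.97, north 8.3 cos 201° = -7.75
Net: -0.09 east, 2.78 north. Distance = √((-0.09)² + (2.78)²) = 2.780 km.

2.8 km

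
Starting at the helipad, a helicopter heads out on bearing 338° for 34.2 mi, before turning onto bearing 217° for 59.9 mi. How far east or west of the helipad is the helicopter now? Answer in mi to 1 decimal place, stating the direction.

48.9 mi west

Leg 1 (338°, 34.2 mi): east 34.2 sin 338° = -12.81, north 34.2 cos 338° = 31.71
Leg 2 (217°, 59.9 mi): east 59.9 sin 217° = -36.05, north 59.9 cos 217° = -47.84
Net east component: -48.86 mi.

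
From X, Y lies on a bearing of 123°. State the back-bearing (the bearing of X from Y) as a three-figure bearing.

303°

Back-bearing = 123° + 180° = 303°.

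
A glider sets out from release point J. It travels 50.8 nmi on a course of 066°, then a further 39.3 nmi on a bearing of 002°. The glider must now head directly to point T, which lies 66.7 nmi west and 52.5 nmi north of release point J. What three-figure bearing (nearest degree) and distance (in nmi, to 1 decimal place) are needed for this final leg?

Leg 1 (066°, 50.8 nmi): east 50.8 sin 66° = 46.41, north 50.8 cos 66° = 20.66
Leg 2 (002°, 39.3 nmi): east 39.3 sin 2° = 1.37, north 39.3 cos 2° = 39.28
Current position: (47.78, 59.94). Target: (-66.7, 52.5). Remaining: Δeast = -114.48, Δnorth = -7.44.
Bearing = atan2(-114.48, -7.44) mod 360° = 266.28°; distance = √((-114.48)² + (-7.44)²) = 114.721 nmi.

266°, 114.7 nmi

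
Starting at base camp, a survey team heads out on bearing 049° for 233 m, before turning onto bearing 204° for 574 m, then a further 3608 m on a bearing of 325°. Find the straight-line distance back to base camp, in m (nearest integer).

Leg 1 (049°, 233 m): east 233 sin 49° = 175.85, north 233 cos 49° = 152.86
Leg 2 (204°, 574 m): east 574 sin 204° = -233.47, north 574 cos 204° = -524.38
Leg 3 (325°, 3608 m): east 3608 sin 325° = -2069.46, north 3608 cos 325° = 2955.50
Net: -2127.08 east, 2583.99 north. Distance = √((-2127.08)² + (2583.99)²) = 3346.860 m.

3347 m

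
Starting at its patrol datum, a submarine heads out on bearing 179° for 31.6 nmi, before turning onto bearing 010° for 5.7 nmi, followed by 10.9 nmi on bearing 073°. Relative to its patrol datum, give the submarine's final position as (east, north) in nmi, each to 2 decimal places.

(11.97, -22.79)

Leg 1 (179°, 31.6 nmi): east 31.6 sin 179° = 0.55, north 31.6 cos 179° = -31.60
Leg 2 (010°, 5.7 nmi): east 5.7 sin 10° = 0.99, north 5.7 cos 10° = 5.61
Leg 3 (073°, 10.9 nmi): east 10.9 sin 73° = 10.42, north 10.9 cos 73° = 3.19
Summing: 11.97 nmi east, -22.79 nmi north → (11.97, -22.79).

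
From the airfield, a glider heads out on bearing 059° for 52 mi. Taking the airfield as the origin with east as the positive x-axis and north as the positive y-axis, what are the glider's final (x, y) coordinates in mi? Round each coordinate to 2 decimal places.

Leg 1 (059°, 52 mi): east 52 sin 59° = 44.57, north 52 cos 59° = 26.78
Summing: 44.57 mi east, 26.78 mi north → (44.57, 26.78).

(44.57, 26.78)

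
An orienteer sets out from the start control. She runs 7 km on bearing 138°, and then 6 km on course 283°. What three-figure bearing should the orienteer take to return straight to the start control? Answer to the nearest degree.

Leg 1 (138°, 7 km): east 7 sin 138° = 4.68, north 7 cos 138° = -5.20
Leg 2 (283°, 6 km): east 6 sin 283° = -5.85, north 6 cos 283° = 1.35
Net displacement: -1.16 east, -3.85 north. Direction back to start is (1.16, 3.85): bearing = atan2(1.16, 3.85) mod 360° = 16.79° ≈ 017°.

017°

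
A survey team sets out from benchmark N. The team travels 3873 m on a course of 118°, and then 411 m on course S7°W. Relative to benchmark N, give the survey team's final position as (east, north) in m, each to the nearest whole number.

(3370, -2226)

Leg 1 (118°, 3873 m): east 3873 sin 118° = 3419.66, north 3873 cos 118° = -1818.26
Leg 2 (S7°W, 411 m): east 411 sin 187° = -50.09, north 411 cos 187° = -407.94
Summing: 3369.57 m east, -2226.20 m north → (3370, -2226).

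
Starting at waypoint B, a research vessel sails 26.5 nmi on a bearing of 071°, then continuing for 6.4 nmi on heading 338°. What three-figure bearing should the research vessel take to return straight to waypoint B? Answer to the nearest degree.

Leg 1 (071°, 26.5 nmi): east 26.5 sin 71° = 25.06, north 26.5 cos 71° = 8.63
Leg 2 (338°, 6.4 nmi): east 6.4 sin 338° = -2.40, north 6.4 cos 338° = 5.93
Net displacement: 22.66 east, 14.56 north. Direction back to start is (-22.66, -14.56): bearing = atan2(-22.66, -14.56) mod 360° = 237.27° ≈ 237°.

237°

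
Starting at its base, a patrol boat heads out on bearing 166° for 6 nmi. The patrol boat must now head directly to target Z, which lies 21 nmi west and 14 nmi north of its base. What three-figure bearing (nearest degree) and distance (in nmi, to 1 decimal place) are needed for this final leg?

311°, 29.9 nmi

Leg 1 (166°, 6 nmi): east 6 sin 166° = 1.45, north 6 cos 166° = -5.82
Current position: (1.45, -5.82). Target: (-21, 14). Remaining: Δeast = -22.45, Δnorth = 19.82.
Bearing = atan2(-22.45, 19.82) mod 360° = 311.44°; distance = √((-22.45)² + (19.82)²) = 29.950 nmi.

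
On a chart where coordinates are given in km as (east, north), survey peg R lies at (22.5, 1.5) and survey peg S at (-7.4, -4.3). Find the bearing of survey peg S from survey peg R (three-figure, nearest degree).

259°

Δeast = -7.4 − 22.5 = -29.90; Δnorth = -4.3 − 1.5 = -5.80.
Bearing = atan2(Δeast, Δnorth) mod 360° = 259.02° ≈ 259°.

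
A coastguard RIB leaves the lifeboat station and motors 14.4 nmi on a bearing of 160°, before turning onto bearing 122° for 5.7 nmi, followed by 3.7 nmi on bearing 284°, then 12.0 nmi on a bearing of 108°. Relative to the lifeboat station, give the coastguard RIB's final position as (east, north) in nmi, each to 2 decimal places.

Leg 1 (160°, 14.4 nmi): east 14.4 sin 160° = 4.93, north 14.4 cos 160° = -13.53
Leg 2 (122°, 5.7 nmi): east 5.7 sin 122° = 4.83, north 5.7 cos 122° = -3.02
Leg 3 (284°, 3.7 nmi): east 3.7 sin 284° = -3.59, north 3.7 cos 284° = 0.90
Leg 4 (108°, 12.0 nmi): east 12.0 sin 108° = 11.41, north 12.0 cos 108° = -3.71
Summing: 17.58 nmi east, -19.37 nmi north → (17.58, -19.37).

(17.58, -19.37)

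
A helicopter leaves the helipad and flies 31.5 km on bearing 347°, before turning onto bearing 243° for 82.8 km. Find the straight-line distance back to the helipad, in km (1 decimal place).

81.2 km

Leg 1 (347°, 31.5 km): east 31.5 sin 347° = -7.09, north 31.5 cos 347° = 30.69
Leg 2 (243°, 82.8 km): east 82.8 sin 243° = -73.78, north 82.8 cos 243° = -37.59
Net: -80.86 east, -6.90 north. Distance = √((-80.86)² + (-6.90)²) = 81.155 km.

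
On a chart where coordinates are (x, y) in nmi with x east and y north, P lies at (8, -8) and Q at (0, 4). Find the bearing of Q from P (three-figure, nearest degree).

326°

Δeast = 0 − 8 = -8.00; Δnorth = 4 − -8 = 12.00.
Bearing = atan2(Δeast, Δnorth) mod 360° = 326.31° ≈ 326°.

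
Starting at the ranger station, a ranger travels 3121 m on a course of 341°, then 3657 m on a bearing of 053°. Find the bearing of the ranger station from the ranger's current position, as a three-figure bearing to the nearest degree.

200°

Leg 1 (341°, 3121 m): east 3121 sin 341° = -1016.10, north 3121 cos 341° = 2950.96
Leg 2 (053°, 3657 m): east 3657 sin 53° = 2920.61, north 3657 cos 53° = 2200.84
Net displacement: 1904.51 east, 5151.80 north. Direction back to start is (-1904.51, -5151.80): bearing = atan2(-1904.51, -5151.80) mod 360° = 200.29° ≈ 200°.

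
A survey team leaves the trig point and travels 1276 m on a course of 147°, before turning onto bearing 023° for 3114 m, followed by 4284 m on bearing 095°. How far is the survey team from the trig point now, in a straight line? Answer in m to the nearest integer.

6341 m

Leg 1 (147°, 1276 m): east 1276 sin 147° = 694.96, north 1276 cos 147° = -1070.14
Leg 2 (023°, 3114 m): east 3114 sin 23° = 1216.74, north 3114 cos 23° = 2866.45
Leg 3 (095°, 4284 m): east 4284 sin 95° = 4267.70, north 4284 cos 95° = -373.38
Net: 6179.39 east, 1422.93 north. Distance = √((6179.39)² + (1422.93)²) = 6341.108 m.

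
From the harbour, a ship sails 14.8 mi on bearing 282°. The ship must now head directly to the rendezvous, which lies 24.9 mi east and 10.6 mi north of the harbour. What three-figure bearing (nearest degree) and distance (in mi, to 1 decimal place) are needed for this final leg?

Leg 1 (282°, 14.8 mi): east 14.8 sin 282° = -14.48, north 14.8 cos 282° = 3.08
Current position: (-14.48, 3.08). Target: (24.9, 10.6). Remaining: Δeast = 39.38, Δnorth = 7.52.
Bearing = atan2(39.38, 7.52) mod 360° = 79.18°; distance = √((39.38)² + (7.52)²) = 40.089 mi.

079°, 40.1 mi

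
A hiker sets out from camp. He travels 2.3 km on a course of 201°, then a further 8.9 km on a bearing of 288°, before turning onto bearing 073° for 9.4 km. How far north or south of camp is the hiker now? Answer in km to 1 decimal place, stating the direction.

3.4 km north

Leg 1 (201°, 2.3 km): east 2.3 sin 201° = -0.82, north 2.3 cos 201° = -2.15
Leg 2 (288°, 8.9 km): east 8.9 sin 288° = -8.46, north 8.9 cos 288° = 2.75
Leg 3 (073°, 9.4 km): east 9.4 sin 73° = 8.99, north 9.4 cos 73° = 2.75
Net north component: 3.35 km.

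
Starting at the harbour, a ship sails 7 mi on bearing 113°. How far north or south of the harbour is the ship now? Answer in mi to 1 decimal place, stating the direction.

2.7 mi south

Leg 1 (113°, 7 mi): east 7 sin 113° = 6.44, north 7 cos 113° = -2.74
Net north component: -2.74 mi.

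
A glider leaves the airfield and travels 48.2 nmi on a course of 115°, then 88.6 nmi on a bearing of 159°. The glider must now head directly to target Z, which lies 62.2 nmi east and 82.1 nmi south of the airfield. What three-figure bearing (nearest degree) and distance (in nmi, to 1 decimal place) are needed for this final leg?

Leg 1 (115°, 48.2 nmi): east 48.2 sin 115° = 43.68, north 48.2 cos 115° = -20.37
Leg 2 (159°, 88.6 nmi): east 88.6 sin 159° = 31.75, north 88.6 cos 159° = -82.72
Current position: (75.44, -103.09). Target: (62.2, -82.1). Remaining: Δeast = -13.24, Δnorth = 20.99.
Bearing = atan2(-13.24, 20.99) mod 360° = 327.76°; distance = √((-13.24)² + (20.99)²) = 24.811 nmi.

328°, 24.8 nmi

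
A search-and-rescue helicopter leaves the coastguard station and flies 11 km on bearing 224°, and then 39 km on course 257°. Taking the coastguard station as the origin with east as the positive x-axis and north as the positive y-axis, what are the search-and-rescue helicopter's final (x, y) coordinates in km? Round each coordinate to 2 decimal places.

(-45.64, -16.69)

Leg 1 (224°, 11 km): east 11 sin 224° = -7.64, north 11 cos 224° = -7.91
Leg 2 (257°, 39 km): east 39 sin 257° = -38.00, north 39 cos 257° = -8.77
Summing: -45.64 km east, -16.69 km north → (-45.64, -16.69).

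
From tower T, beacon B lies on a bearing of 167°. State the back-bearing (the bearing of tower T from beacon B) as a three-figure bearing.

Back-bearing = 167° + 180° = 347°.

347°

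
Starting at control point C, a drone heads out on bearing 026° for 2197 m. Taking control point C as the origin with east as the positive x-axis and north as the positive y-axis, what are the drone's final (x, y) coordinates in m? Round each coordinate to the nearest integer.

Leg 1 (026°, 2197 m): east 2197 sin 26° = 963.10, north 2197 cos 26° = 1974.65
Summing: 963.10 m east, 1974.65 m north → (963, 1975).

(963, 1975)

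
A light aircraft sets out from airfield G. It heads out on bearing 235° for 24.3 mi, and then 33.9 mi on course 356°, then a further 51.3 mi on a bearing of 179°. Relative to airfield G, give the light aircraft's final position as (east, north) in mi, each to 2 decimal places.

(-21.37, -31.41)

Leg 1 (235°, 24.3 mi): east 24.3 sin 235° = -19.91, north 24.3 cos 235° = -13.94
Leg 2 (356°, 33.9 mi): east 33.9 sin 356° = -2.36, north 33.9 cos 356° = 33.82
Leg 3 (179°, 51.3 mi): east 51.3 sin 179° = 0.90, north 51.3 cos 179° = -51.29
Summing: -21.37 mi east, -31.41 mi north → (-21.37, -31.41).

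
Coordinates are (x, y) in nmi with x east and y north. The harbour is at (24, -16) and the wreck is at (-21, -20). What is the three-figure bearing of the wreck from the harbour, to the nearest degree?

Δeast = -21 − 24 = -45.00; Δnorth = -20 − -16 = -4.00.
Bearing = atan2(Δeast, Δnorth) mod 360° = 264.92° ≈ 265°.

265°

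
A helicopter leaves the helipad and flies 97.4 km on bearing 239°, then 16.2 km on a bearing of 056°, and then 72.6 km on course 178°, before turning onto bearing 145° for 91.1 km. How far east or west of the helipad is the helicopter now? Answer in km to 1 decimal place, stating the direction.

15.3 km west

Leg 1 (239°, 97.4 km): east 97.4 sin 239° = -83.49, north 97.4 cos 239° = -50.16
Leg 2 (056°, 16.2 km): east 16.2 sin 56° = 13.43, north 16.2 cos 56° = 9.06
Leg 3 (178°, 72.6 km): east 72.6 sin 178° = 2.53, north 72.6 cos 178° = -72.56
Leg 4 (145°, 91.1 km): east 91.1 sin 145° = 52.25, north 91.1 cos 145° = -74.62
Net east component: -15.27 km.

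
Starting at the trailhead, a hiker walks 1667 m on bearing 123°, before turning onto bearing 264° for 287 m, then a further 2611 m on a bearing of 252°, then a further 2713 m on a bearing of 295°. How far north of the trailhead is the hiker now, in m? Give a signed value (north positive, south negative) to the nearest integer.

Leg 1 (123°, 1667 m): east 1667 sin 123° = 1398.06, north 1667 cos 123° = -907.91
Leg 2 (264°, 287 m): east 287 sin 264° = -285.43, north 287 cos 264° = -30.00
Leg 3 (252°, 2611 m): east 2611 sin 252° = -2483.21, north 2611 cos 252° = -806.84
Leg 4 (295°, 2713 m): east 2713 sin 295° = -2458.81, north 2713 cos 295° = 1146.56
Net north component: -598.19 m.

-598 m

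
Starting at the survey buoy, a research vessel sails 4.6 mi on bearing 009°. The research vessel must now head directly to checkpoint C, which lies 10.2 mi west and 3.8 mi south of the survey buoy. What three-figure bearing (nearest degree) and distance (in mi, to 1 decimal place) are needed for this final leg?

233°, 13.7 mi

Leg 1 (009°, 4.6 mi): east 4.6 sin 9° = 0.72, north 4.6 cos 9° = 4.54
Current position: (0.72, 4.54). Target: (-10.2, -3.8). Remaining: Δeast = -10.92, Δnorth = -8.34.
Bearing = atan2(-10.92, -8.34) mod 360° = 232.62°; distance = √((-10.92)² + (-8.34)²) = 13.742 mi.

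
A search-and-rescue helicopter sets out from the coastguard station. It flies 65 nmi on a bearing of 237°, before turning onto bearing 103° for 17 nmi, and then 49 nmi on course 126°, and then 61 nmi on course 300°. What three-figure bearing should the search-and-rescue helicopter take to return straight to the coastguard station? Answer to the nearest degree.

Leg 1 (237°, 65 nmi): east 65 sin 237° = -54.51, north 65 cos 237° = -35.40
Leg 2 (103°, 17 nmi): east 17 sin 103° = 16.56, north 17 cos 103° = -3.82
Leg 3 (126°, 49 nmi): east 49 sin 126° = 39.64, north 49 cos 126° = -28.80
Leg 4 (300°, 61 nmi): east 61 sin 300° = -52.83, north 61 cos 300° = 30.50
Net displacement: -51.14 east, -37.53 north. Direction back to start is (51.14, 37.53): bearing = atan2(51.14, 37.53) mod 360° = 53.73° ≈ 054°.

054°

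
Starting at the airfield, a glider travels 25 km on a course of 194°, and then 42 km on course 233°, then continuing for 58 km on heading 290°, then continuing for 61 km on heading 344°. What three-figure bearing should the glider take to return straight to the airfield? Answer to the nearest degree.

105°

Leg 1 (194°, 25 km): east 25 sin 194° = -6.05, north 25 cos 194° = -24.26
Leg 2 (233°, 42 km): east 42 sin 233° = -33.54, north 42 cos 233° = -25.28
Leg 3 (290°, 58 km): east 58 sin 290° = -54.50, north 58 cos 290° = 19.84
Leg 4 (344°, 61 km): east 61 sin 344° = -16.81, north 61 cos 344° = 58.64
Net displacement: -110.91 east, 28.94 north. Direction back to start is (110.91, -28.94): bearing = atan2(110.91, -28.94) mod 360° = 104.62° ≈ 105°.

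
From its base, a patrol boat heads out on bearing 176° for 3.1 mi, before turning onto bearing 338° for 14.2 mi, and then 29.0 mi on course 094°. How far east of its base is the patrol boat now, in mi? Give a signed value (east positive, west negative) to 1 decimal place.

Leg 1 (176°, 3.1 mi): east 3.1 sin 176° = 0.22, north 3.1 cos 176° = -3.09
Leg 2 (338°, 14.2 mi): east 14.2 sin 338° = -5.32, north 14.2 cos 338° = 13.17
Leg 3 (094°, 29.0 mi): east 29.0 sin 94° = 28.93, north 29.0 cos 94° = -2.02
Net east component: 23.83 mi.

23.8 mi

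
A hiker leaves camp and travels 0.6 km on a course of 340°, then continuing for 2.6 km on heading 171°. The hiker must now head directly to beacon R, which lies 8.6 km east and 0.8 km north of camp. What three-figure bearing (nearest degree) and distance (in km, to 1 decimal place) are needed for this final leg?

Leg 1 (340°, 0.6 km): east 0.6 sin 340° = -0.21, north 0.6 cos 340° = 0.56
Leg 2 (171°, 2.6 km): east 2.6 sin 171° = 0.41, north 2.6 cos 171° = -2.57
Current position: (0.20, -2.00). Target: (8.6, 0.8). Remaining: Δeast = 8.40, Δnorth = 2.80.
Bearing = atan2(8.40, 2.80) mod 360° = 71.54°; distance = √((8.40)² + (2.80)²) = 8.854 km.

072°, 8.9 km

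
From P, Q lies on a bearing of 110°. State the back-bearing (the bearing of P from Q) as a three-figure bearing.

290°

Back-bearing = 110° + 180° = 290°.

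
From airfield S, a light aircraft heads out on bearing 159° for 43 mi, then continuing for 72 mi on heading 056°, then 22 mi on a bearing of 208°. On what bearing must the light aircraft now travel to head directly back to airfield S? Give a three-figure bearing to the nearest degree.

Leg 1 (159°, 43 mi): east 43 sin 159° = 15.41, north 43 cos 159° = -40.14
Leg 2 (056°, 72 mi): east 72 sin 56° = 59.69, north 72 cos 56° = 40.26
Leg 3 (208°, 22 mi): east 22 sin 208° = -10.33, north 22 cos 208° = -19.42
Net displacement: 64.77 east, -19.31 north. Direction back to start is (-64.77, 19.31): bearing = atan2(-64.77, 19.31) mod 360° = 286.60° ≈ 287°.

287°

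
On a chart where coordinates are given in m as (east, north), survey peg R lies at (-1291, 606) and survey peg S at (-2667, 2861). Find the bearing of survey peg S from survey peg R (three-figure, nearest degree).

329°

Δeast = -2667 − -1291 = -1376.00; Δnorth = 2861 − 606 = 2255.00.
Bearing = atan2(Δeast, Δnorth) mod 360° = 328.61° ≈ 329°.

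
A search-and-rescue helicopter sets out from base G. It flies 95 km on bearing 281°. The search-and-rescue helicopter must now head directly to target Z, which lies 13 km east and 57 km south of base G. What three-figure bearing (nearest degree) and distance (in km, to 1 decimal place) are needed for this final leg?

Leg 1 (281°, 95 km): east 95 sin 281° = -93.25, north 95 cos 281° = 18.13
Current position: (-93.25, 18.13). Target: (13, -57). Remaining: Δeast = 106.25, Δnorth = -75.13.
Bearing = atan2(106.25, -75.13) mod 360° = 125.26°; distance = √((106.25)² + (-75.13)²) = 130.131 km.

125°, 130.1 km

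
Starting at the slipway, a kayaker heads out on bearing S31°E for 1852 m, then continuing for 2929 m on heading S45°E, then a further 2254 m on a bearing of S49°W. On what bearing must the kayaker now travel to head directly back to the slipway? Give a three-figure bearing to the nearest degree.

Leg 1 (S31°E, 1852 m): east 1852 sin 149° = 953.85, north 1852 cos 149° = -1587.47
Leg 2 (S45°E, 2929 m): east 2929 sin 135° = 2071.12, north 2929 cos 135° = -2071.12
Leg 3 (S49°W, 2254 m): east 2254 sin 229° = -1701.12, north 2254 cos 229° = -1478.76
Net displacement: 1323.85 east, -5137.35 north. Direction back to start is (-1323.85, 5137.35): bearing = atan2(-1323.85, 5137.35) mod 360° = 345.55° ≈ 346°.

346°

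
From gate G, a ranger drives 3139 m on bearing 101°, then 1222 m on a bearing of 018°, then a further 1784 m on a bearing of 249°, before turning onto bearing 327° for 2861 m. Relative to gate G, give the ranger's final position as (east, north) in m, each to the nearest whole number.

(235, 2323)

Leg 1 (101°, 3139 m): east 3139 sin 101° = 3081.33, north 3139 cos 101° = -598.95
Leg 2 (018°, 1222 m): east 1222 sin 18° = 377.62, north 1222 cos 18° = 1162.19
Leg 3 (249°, 1784 m): east 1784 sin 249° = -1665.51, north 1784 cos 249° = -639.33
Leg 4 (327°, 2861 m): east 2861 sin 327° = -1558.21, north 2861 cos 327° = 2399.44
Summing: 235.23 m east, 2323.35 m north → (235, 2323).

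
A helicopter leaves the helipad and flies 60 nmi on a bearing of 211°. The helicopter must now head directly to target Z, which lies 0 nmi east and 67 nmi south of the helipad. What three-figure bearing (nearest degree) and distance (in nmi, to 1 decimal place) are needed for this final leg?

117°, 34.6 nmi

Leg 1 (211°, 60 nmi): east 60 sin 211° = -30.90, north 60 cos 211° = -51.43
Current position: (-30.90, -51.43). Target: (0, -67). Remaining: Δeast = 30.90, Δnorth = -15.57.
Bearing = atan2(30.90, -15.57) mod 360° = 116.74°; distance = √((30.90)² + (-15.57)²) = 34.603 nmi.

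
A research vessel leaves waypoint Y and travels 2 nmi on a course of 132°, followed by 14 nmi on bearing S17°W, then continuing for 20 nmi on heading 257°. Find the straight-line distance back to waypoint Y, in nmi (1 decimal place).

29.3 nmi

Leg 1 (132°, 2 nmi): east 2 sin 132° = 1.49, north 2 cos 132° = -1.34
Leg 2 (S17°W, 14 nmi): east 14 sin 197° = -4.09, north 14 cos 197° = -13.39
Leg 3 (257°, 20 nmi): east 20 sin 257° = -19.49, north 20 cos 257° = -4.50
Net: -22.09 east, -19.23 north. Distance = √((-22.09)² + (-19.23)²) = 29.288 nmi.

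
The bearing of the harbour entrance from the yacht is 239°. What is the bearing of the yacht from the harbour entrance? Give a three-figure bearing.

059°

Back-bearing = 239° − 180° = 059°.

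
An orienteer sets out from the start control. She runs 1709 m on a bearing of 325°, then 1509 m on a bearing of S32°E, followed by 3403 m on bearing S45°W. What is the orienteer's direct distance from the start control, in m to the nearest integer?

Leg 1 (325°, 1709 m): east 1709 sin 325° = -980.24, north 1709 cos 325° = 1399.93
Leg 2 (S32°E, 1509 m): east 1509 sin 148° = 799.65, north 1509 cos 148° = -1279.70
Leg 3 (S45°W, 3403 m): east 3403 sin 225° = -2406.28, north 3403 cos 225° = -2406.28
Net: -2586.88 east, -2286.06 north. Distance = √((-2586.88)² + (-2286.06)²) = 3452.246 m.

3452 m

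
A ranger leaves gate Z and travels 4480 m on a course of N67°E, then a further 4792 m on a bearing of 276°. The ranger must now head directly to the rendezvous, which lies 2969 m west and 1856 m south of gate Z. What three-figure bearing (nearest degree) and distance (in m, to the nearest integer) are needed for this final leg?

Leg 1 (N67°E, 4480 m): east 4480 sin 67° = 4123.86, north 4480 cos 67° = 1750.48
Leg 2 (276°, 4792 m): east 4792 sin 276° = -4765.75, north 4792 cos 276° = 500.90
Current position: (-641.89, 2251.38). Target: (-2969, -1856). Remaining: Δeast = -2327.11, Δnorth = -4107.38.
Bearing = atan2(-2327.11, -4107.38) mod 360° = 209.53°; distance = √((-2327.11)² + (-4107.38)²) = 4720.804 m.

210°, 4721 m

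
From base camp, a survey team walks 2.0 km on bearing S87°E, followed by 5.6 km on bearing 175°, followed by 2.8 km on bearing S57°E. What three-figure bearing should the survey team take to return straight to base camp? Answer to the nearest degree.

Leg 1 (S87°E, 2.0 km): east 2.0 sin 93° = 2.00, north 2.0 cos 93° = -0.10
Leg 2 (175°, 5.6 km): east 5.6 sin 175° = 0.49, north 5.6 cos 175° = -5.58
Leg 3 (S57°E, 2.8 km): east 2.8 sin 123° = 2.35, north 2.8 cos 123° = -1.52
Net displacement: 4.83 east, -7.21 north. Direction back to start is (-4.83, 7.21): bearing = atan2(-4.83, 7.21) mod 360° = 326.16° ≈ 326°.

326°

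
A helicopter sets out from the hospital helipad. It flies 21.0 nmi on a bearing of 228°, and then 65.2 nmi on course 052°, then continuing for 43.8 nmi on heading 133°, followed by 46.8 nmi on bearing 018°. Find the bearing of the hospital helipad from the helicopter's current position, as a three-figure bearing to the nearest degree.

244°

Leg 1 (228°, 21.0 nmi): east 21.0 sin 228° = -15.61, north 21.0 cos 228° = -14.05
Leg 2 (052°, 65.2 nmi): east 65.2 sin 52° = 51.38, north 65.2 cos 52° = 40.14
Leg 3 (133°, 43.8 nmi): east 43.8 sin 133° = 32.03, north 43.8 cos 133° = -29.87
Leg 4 (018°, 46.8 nmi): east 46.8 sin 18° = 14.46, north 46.8 cos 18° = 44.51
Net displacement: 82.27 east, 40.73 north. Direction back to start is (-82.27, -40.73): bearing = atan2(-82.27, -40.73) mod 360° = 243.66° ≈ 244°.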